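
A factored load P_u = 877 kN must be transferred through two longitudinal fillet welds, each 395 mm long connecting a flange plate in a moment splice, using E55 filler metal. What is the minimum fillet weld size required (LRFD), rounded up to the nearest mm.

E55XX → F_EXX = 550 MPa.
Total weld length L = 790 mm.
Required throat t_e = P_u / (φ × 0.6 F_EXX × L) = 877 / (0.75 × 0.6 × 550 × 790 × 10⁻³) = 4.485 mm.
Required leg w = t_e / 0.707 = 6.344 mm → use 7 mm.

w = 7 mm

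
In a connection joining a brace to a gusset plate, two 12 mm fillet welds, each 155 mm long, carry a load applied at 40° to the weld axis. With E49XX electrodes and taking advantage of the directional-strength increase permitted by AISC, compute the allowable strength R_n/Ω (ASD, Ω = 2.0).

R_n/Ω ≈ 486 kN

E49XX → F_EXX = 490 MPa.
t_e = 0.707 × 12 = 8.484 mm; A_we = 8.484 × 310 = 2630 mm².
Directional factor: 1.0 + 0.5 sin^1.5(40°) = 1.258.
F_nw = 0.6 × 490 × 1.258 = 369.8 MPa.
R_n/Ω = (369.8 × 2630) / 2.0 × 10⁻³ = 486.2 kN.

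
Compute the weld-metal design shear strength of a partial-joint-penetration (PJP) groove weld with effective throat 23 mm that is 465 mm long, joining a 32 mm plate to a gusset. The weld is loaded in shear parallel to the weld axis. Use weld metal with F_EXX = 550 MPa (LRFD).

φR_n ≈ 2650 kN

Effective throat (given) t_e = 23 mm.
A_we = 23 × 465 = 10700 mm².
F_nw = 0.6 F_EXX = 330 MPa.
φR_n = 0.75 × 330 × 10700 × 10⁻³ = 2647 kN.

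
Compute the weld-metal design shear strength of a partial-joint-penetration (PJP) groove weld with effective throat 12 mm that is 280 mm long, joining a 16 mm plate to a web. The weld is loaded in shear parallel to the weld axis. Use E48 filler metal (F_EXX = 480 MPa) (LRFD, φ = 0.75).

Effective throat (given) t_e = 12 mm.
A_we = 12 × 280 = 3360 mm².
F_nw = 0.6 F_EXX = 288 MPa.
φR_n = 0.75 × 288 × 3360 × 10⁻³ = 725.8 kN.

φR_n ≈ 726 kN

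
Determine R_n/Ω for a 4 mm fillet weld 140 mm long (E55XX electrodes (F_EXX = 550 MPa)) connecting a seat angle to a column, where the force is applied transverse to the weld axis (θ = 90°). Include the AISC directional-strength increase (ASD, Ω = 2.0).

R_n/Ω ≈ 98 kN

t_e = 0.707 × 4 = 2.828 mm; A_we = 2.828 × 140 = 395.9 mm².
Directional factor: 1.0 + 0.5 sin^1.5(90°) = 1.5.
F_nw = 0.6 × 550 × 1.5 = 495 MPa.
R_n/Ω = (495 × 395.9) / 2.0 × 10⁻³ = 97.99 kN.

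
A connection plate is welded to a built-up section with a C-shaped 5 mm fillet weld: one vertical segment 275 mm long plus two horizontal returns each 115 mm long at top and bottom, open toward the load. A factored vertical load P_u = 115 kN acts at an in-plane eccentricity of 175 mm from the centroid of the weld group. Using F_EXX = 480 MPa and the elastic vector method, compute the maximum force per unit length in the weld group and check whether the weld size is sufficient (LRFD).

Total weld length L_w = 505 mm. Treat welds as unit-width lines.
Centroid: x̄ = 2×115×57.5 / 505 = 26.19 mm from the vertical weld.
Polar moment about centroid: J = I_x + I_y = [275³/12 + 2×115×137.5²] + [275×26.19² + 2(115³/12 + 115×31.31²)] = 6749000 mm³.
Direct shear f_v = P/L_w = 115×10³ / 505 = 227.7 N/mm (vertical).
Torsion M = P·e = 115×10³ × 175 = 20125000 N·mm.
Critical point at (x, y) = (88.81, 137.5) from centroid. f_tx = M·y/J = 410 N/mm; f_ty = M·x/J = 264.8 N/mm.
Resultant f_max = √[f_tx² + (f_v + f_ty)²] = √[410² + (227.7 + 264.8)²] = 640.9 N/mm.
Capacity per unit length: φr_n = 0.75 × 0.6 × 480 × (0.707 × 5) = 763.6 N/mm.
640.9 ≤ 763.6 → adequate.

f_max ≈ 641 N/mm; adequate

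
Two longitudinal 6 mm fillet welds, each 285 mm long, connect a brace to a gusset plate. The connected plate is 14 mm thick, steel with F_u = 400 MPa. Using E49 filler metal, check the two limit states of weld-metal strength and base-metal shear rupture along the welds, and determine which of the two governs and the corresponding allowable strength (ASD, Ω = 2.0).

R_n/Ω ≈ 355 kN (weld metal governs)

E49XX → F_EXX = 490 MPa.
t_e = 0.707 × 6 = 4.242 mm; L = 570 mm.
Weld metal: R_n/Ω = (1/2.0) × 0.6 × 490 × 4.242 × 570 × 10⁻³ = 355.4 kN.
Base metal (shear rupture): R_n/Ω = (1/2.0) × 0.6 × 400 × 14 × 570 × 10⁻³ = 957.6 kN.
Governing: weld metal.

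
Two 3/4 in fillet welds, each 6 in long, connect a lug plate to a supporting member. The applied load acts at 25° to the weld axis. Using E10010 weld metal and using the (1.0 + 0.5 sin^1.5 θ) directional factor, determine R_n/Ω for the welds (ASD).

R_n/Ω ≈ 217 kips

E100XX → F_EXX = 100 ksi.
t_e = 0.707 × 0.75 = 0.5302 in; A_we = 0.5302 × 12 = 6.363 in².
Directional factor: 1.0 + 0.5 sin^1.5(25°) = 1.137.
F_nw = 0.6 × 100 × 1.137 = 68.24 ksi.
R_n/Ω = (68.24 × 6.363) / 2.0 = 217.1 kips.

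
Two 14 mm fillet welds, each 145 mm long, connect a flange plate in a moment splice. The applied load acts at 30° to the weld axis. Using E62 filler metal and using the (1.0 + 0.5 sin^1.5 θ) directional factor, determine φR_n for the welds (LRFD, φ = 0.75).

φR_n ≈ 942 kN

E62XX → F_EXX = 620 MPa.
t_e = 0.707 × 14 = 9.898 mm; A_we = 9.898 × 290 = 2870 mm².
Directional factor: 1.0 + 0.5 sin^1.5(30°) = 1.177.
F_nw = 0.6 × 620 × 1.177 = 437.8 MPa.
φR_n = 0.75 × 437.8 × 2870 × 10⁻³ = 942.4 kN.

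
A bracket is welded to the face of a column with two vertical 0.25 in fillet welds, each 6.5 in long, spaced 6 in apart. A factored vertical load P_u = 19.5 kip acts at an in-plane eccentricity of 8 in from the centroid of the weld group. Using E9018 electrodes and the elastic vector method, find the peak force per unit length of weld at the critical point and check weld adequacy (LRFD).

f_max ≈ 5.37 kip/in; adequate

E90XX → F_EXX = 90 ksi.
Total weld length L_w = 13 in. Treat welds as unit-width lines.
Polar moment about centroid: J = 2[d³/12 + d(b/2)²] = 2[6.5³/12 + 6.5×3²] = 162.8 in³.
Direct shear f_v = P/L_w = 19.5 / 13 = 1.5 kip/in (vertical).
Torsion M = P·e = 19.5 × 8 = 156 kip·in.
Critical point at (x, y) = (3, 3.25) from centroid. f_tx = M·y/J = 3.115 kip/in; f_ty = M·x/J = 2.875 kip/in.
Resultant f_max = √[f_tx² + (f_v + f_ty)²] = √[3.115² + (1.5 + 2.875)²] = 5.371 kip/in.
Capacity per unit length: φr_n = 0.75 × 0.6 × 90 × (0.707 × 0.25) = 7.158 kip/in.
5.371 ≤ 7.158 → adequate.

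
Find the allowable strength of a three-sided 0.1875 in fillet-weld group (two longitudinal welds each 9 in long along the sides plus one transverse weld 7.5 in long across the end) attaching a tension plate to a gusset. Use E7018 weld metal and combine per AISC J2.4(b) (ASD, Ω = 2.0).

E70XX → F_EXX = 70 ksi.
t_e = 0.707 × 0.1875 = 0.1326 in.
R_nwl = 0.6 × 70 × 0.1326 × 18 = 100.2 kips (longitudinal, 2 welds).
R_nwt = 0.6 × 70 × 0.1326 × 7.5 = 41.76 kips (transverse, base value).
(i) R_nwl + R_nwt = 142 kips; (ii) 0.85 R_nwl + 1.5 R_nwt = 147.8 kips.
R_n = max = 147.8 kips [governs: (ii)]; R_n/Ω = 73.91 kips.

R_n/Ω ≈ 73.9 kips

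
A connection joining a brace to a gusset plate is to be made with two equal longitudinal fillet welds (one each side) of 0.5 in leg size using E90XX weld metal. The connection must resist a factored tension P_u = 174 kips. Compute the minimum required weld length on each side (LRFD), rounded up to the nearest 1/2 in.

E90XX → F_EXX = 90 ksi.
Throat t_e = 0.707 × 0.5 = 0.3535 in.
φr_n = 0.75 × 0.6 × 90 × 0.3535 = 14.32 kips/in.
L_req = P_u / φr_n = 174 / 14.32 = 12.15 in total.
Per side: 12.15 / 2 = 6.077 in.
Round up → use L = 6.5 in on each side.

L = 6.5 in on each side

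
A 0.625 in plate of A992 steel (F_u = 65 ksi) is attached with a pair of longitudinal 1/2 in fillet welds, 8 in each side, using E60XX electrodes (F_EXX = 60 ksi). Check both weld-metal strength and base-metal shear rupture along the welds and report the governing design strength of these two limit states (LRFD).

t_e = 0.707 × 0.5 = 0.3535 in; L = 16 in.
Weld metal: φR_n = 0.75 × 0.6 × 60 × 0.3535 × 16 = 152.7 kips.
Base metal (shear rupture): φR_n = 0.75 × 0.6 × 65 × 0.625 × 16 = 292.5 kips.
Governing: weld metal.

φR_n ≈ 153 kips (weld metal governs)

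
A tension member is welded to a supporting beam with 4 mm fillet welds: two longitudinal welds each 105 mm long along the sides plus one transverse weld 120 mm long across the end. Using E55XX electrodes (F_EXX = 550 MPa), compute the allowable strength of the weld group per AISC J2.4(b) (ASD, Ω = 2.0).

t_e = 0.707 × 4 = 2.828 mm.
R_nwl = 0.6 × 550 × 2.828 × 210 × 10⁻³ = 196 kN (longitudinal, 2 welds).
R_nwt = 0.6 × 550 × 2.828 × 120 × 10⁻³ = 112 kN (transverse, base value).
(i) R_nwl + R_nwt = 308 kN; (ii) 0.85 R_nwl + 1.5 R_nwt = 334.6 kN.
R_n = max = 334.6 kN [governs: (ii)]; R_n/Ω = 167.3 kN.

R_n/Ω ≈ 167 kN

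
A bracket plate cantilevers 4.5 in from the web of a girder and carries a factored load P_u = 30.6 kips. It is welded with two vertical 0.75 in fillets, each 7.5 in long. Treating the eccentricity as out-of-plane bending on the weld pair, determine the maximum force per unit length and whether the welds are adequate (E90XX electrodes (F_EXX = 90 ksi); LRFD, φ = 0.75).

f_max ≈ 7.62 kip/in; adequate

L_w = 2 × 7.5 = 15 in; section modulus (unit throat) S = 2 × L²/6 = 18.75 in².
Direct shear f_v = P/L_w = 30.6/15 = 2.04 kip/in.
Moment M = P × e = 30.6 × 4.5 = 137.7 kip·in; bending f_b = M/S = 7.344 kip/in.
f_max = √(f_v² + f_b²) = √(2.04² + 7.344²) = 7.622 kip/in.
φr_n = 0.75 × 0.6 × 90 × (0.707 × 0.75) = 21.48 kip/in → adequate.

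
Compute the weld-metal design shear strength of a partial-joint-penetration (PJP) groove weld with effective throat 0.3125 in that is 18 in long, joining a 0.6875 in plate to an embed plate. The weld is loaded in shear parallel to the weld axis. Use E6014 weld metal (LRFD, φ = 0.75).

E60XX → F_EXX = 60 ksi.
Effective throat (given) t_e = 0.3125 in.
A_we = 0.3125 × 18 = 5.625 in².
F_nw = 0.6 F_EXX = 36 ksi.
φR_n = 0.75 × 36 × 5.625 = 151.9 kip.

φR_n ≈ 152 kip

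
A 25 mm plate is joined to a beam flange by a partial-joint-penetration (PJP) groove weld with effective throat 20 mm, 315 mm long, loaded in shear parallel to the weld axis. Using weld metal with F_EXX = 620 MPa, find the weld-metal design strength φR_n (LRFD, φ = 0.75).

φR_n ≈ 1760 kN

Effective throat (given) t_e = 20 mm.
A_we = 20 × 315 = 6300 mm².
F_nw = 0.6 F_EXX = 372 MPa.
φR_n = 0.75 × 372 × 6300 × 10⁻³ = 1758 kN.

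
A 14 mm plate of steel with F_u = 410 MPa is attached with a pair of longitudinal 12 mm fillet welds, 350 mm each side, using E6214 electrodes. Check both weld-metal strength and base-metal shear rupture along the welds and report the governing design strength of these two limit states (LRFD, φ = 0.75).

φR_n ≈ 1660 kN (weld metal governs)

E62XX → F_EXX = 620 MPa.
t_e = 0.707 × 12 = 8.484 mm; L = 700 mm.
Weld metal: φR_n = 0.75 × 0.6 × 620 × 8.484 × 700 × 10⁻³ = 1657 kN.
Base metal (shear rupture): φR_n = 0.75 × 0.6 × 410 × 14 × 700 × 10⁻³ = 1808 kN.
Governing: weld metal.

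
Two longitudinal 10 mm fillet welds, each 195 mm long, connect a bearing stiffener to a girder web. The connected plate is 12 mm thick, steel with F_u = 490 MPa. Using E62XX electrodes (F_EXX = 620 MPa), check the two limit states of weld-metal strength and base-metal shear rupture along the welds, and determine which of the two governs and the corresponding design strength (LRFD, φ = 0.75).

φR_n ≈ 769 kN (weld metal governs)

t_e = 0.707 × 10 = 7.07 mm; L = 390 mm.
Weld metal: φR_n = 0.75 × 0.6 × 620 × 7.07 × 390 × 10⁻³ = 769.3 kN.
Base metal (shear rupture): φR_n = 0.75 × 0.6 × 490 × 12 × 390 × 10⁻³ = 1032 kN.
Governing: weld metal.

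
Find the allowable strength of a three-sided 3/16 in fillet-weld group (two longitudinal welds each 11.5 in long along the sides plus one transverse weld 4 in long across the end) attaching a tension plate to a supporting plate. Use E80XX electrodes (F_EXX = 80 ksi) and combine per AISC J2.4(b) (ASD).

t_e = 0.707 × 0.1875 = 0.1326 in.
R_nwl = 0.6 × 80 × 0.1326 × 23 = 146.3 kips (longitudinal, 2 welds).
R_nwt = 0.6 × 80 × 0.1326 × 4 = 25.45 kips (transverse, base value).
(i) R_nwl + R_nwt = 171.8 kips; (ii) 0.85 R_nwl + 1.5 R_nwt = 162.6 kips.
R_n = max = 171.8 kips [governs: (i)]; R_n/Ω = 85.9 kips.

R_n/Ω ≈ 85.9 kips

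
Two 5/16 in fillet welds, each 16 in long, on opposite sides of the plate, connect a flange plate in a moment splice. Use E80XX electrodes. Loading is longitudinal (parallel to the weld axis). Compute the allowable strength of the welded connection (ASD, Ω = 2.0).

R_n/Ω ≈ 170 kip

E80XX → F_EXX = 80 ksi.
Effective throat t_e = 0.707 × 0.3125 = 0.2209 in.
Total length L = 32 in; A_we = 0.2209 × 32 = 7.07 in².
F_nw = 0.6 F_EXX = 0.6 × 80 = 48 ksi.
R_n = 48 × 7.07 = 339.4 kip; R_n/Ω = 339.4/2.0 = 169.7 kip.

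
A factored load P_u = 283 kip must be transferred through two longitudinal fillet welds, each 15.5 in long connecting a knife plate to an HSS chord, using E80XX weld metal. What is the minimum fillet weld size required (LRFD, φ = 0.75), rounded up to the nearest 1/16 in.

E80XX → F_EXX = 80 ksi.
Total weld length L = 31 in.
Required throat t_e = P_u / (φ × 0.6 F_EXX × L) = 283 / (0.75 × 0.6 × 80 × 31) = 0.2536 in.
Required leg w = t_e / 0.707 = 0.3587 in → use 3/8 in.

w = 3/8 in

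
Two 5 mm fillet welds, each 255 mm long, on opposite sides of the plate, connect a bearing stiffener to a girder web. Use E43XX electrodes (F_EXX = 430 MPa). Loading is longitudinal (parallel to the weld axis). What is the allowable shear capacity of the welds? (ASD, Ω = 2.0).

R_n/Ω ≈ 233 kN

Effective throat t_e = 0.707 × 5 = 3.535 mm.
Total length L = 510 mm; A_we = 3.535 × 510 = 1803 mm².
F_nw = 0.6 F_EXX = 0.6 × 430 = 258 MPa.
R_n = 258 × 1803 × 10⁻³ = 465.1 kN; R_n/Ω = 465.1/2.0 = 232.6 kN.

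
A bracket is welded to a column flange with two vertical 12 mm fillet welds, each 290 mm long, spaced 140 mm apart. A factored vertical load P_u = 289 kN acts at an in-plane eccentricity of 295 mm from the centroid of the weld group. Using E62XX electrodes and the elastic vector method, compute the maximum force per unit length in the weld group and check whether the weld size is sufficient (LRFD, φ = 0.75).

f_max ≈ 2250 N/mm; adequate

E62XX → F_EXX = 620 MPa.
Total weld length L_w = 580 mm. Treat welds as unit-width lines.
Polar moment about centroid: J = 2[d³/12 + d(b/2)²] = 2[290³/12 + 290×70²] = 6907000 mm³.
Direct shear f_v = P/L_w = 289×10³ / 580 = 498.3 N/mm (vertical).
Torsion M = P·e = 289×10³ × 295 = 85255000 N·mm.
Critical point at (x, y) = (70, 145) from centroid. f_tx = M·y/J = 1790 N/mm; f_ty = M·x/J = 864.1 N/mm.
Resultant f_max = √[f_tx² + (f_v + f_ty)²] = √[1790² + (498.3 + 864.1)²] = 2249 N/mm.
Capacity per unit length: φr_n = 0.75 × 0.6 × 620 × (0.707 × 12) = 2367 N/mm.
2249 ≤ 2367 → adequate.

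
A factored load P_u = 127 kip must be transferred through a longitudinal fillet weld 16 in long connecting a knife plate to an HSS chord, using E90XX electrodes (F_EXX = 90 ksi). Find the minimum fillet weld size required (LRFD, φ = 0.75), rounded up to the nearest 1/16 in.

Total weld length L = 16 in.
Required throat t_e = P_u / (φ × 0.6 F_EXX × L) = 127 / (0.75 × 0.6 × 90 × 16) = 0.196 in.
Required leg w = t_e / 0.707 = 0.2772 in → use 5/16 in.

w = 5/16 in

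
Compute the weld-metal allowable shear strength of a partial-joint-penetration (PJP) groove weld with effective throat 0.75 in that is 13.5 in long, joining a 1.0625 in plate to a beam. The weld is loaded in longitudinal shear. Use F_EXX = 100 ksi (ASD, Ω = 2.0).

R_n/Ω ≈ 304 kip

Effective throat (given) t_e = 0.75 in.
A_we = 0.75 × 13.5 = 10.12 in².
F_nw = 0.6 F_EXX = 60 ksi.
R_n/Ω = (60 × 10.12) / 2.0 = 303.8 kip.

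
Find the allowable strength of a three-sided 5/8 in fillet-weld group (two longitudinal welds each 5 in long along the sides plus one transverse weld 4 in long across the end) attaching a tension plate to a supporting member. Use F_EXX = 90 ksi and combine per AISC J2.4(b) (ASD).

t_e = 0.707 × 0.625 = 0.4419 in.
R_nwl = 0.6 × 90 × 0.4419 × 10 = 238.6 kip (longitudinal, 2 welds).
R_nwt = 0.6 × 90 × 0.4419 × 4 = 95.44 kip (transverse, base value).
(i) R_nwl + R_nwt = 334.1 kip; (ii) 0.85 R_nwl + 1.5 R_nwt = 346 kip.
R_n = max = 346 kip [governs: (ii)]; R_n/Ω = 173 kip.

R_n/Ω ≈ 173 kip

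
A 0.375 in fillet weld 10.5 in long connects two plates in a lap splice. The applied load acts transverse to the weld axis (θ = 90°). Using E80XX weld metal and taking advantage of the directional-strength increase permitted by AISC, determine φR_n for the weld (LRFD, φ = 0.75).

E80XX → F_EXX = 80 ksi.
t_e = 0.707 × 0.375 = 0.2651 in; A_we = 0.2651 × 10.5 = 2.784 in².
Directional factor: 1.0 + 0.5 sin^1.5(90°) = 1.5.
F_nw = 0.6 × 80 × 1.5 = 72 ksi.
φR_n = 0.75 × 72 × 2.784 = 150.3 kip.

φR_n ≈ 150 kip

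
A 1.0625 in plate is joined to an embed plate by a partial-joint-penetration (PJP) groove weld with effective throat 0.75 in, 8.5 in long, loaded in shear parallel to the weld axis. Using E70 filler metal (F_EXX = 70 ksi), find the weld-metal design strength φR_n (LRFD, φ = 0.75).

φR_n ≈ 201 kips

Effective throat (given) t_e = 0.75 in.
A_we = 0.75 × 8.5 = 6.375 in².
F_nw = 0.6 F_EXX = 42 ksi.
φR_n = 0.75 × 42 × 6.375 = 200.8 kips.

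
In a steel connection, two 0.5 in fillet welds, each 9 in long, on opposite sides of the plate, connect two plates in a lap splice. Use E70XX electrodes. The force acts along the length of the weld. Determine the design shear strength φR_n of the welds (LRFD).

E70XX → F_EXX = 70 ksi.
Effective throat t_e = 0.707 × 0.5 = 0.3535 in.
Total length L = 18 in; A_we = 0.3535 × 18 = 6.363 in².
F_nw = 0.6 F_EXX = 0.6 × 70 = 42 ksi.
φR_n = 0.75 × 42 × 6.363 = 200.4 kip.

φR_n ≈ 200 kip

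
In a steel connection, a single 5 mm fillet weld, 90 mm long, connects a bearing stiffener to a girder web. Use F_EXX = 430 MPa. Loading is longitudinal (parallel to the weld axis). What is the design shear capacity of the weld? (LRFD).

φR_n ≈ 61.6 kN

Effective throat t_e = 0.707 × 5 = 3.535 mm.
Total length L = 90 mm; A_we = 3.535 × 90 = 318.1 mm².
F_nw = 0.6 F_EXX = 0.6 × 430 = 258 MPa.
φR_n = 0.75 × 258 × 318.1 × 10⁻³ = 61.56 kN.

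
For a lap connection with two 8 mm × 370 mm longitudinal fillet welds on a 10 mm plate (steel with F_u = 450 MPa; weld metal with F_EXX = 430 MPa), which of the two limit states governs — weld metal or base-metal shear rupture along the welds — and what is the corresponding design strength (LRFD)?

φR_n ≈ 810 kN (weld metal governs)

t_e = 0.707 × 8 = 5.656 mm; L = 740 mm.
Weld metal: φR_n = 0.75 × 0.6 × 430 × 5.656 × 740 × 10⁻³ = 809.9 kN.
Base metal (shear rupture): φR_n = 0.75 × 0.6 × 450 × 10 × 740 × 10⁻³ = 1498 kN.
Governing: weld metal.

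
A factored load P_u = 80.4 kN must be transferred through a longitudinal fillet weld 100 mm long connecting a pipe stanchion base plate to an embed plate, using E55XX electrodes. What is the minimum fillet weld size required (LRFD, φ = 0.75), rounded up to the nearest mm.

E55XX → F_EXX = 550 MPa.
Total weld length L = 100 mm.
Required throat t_e = P_u / (φ × 0.6 F_EXX × L) = 80.4 / (0.75 × 0.6 × 550 × 100 × 10⁻³) = 3.248 mm.
Required leg w = t_e / 0.707 = 4.595 mm → use 5 mm.

w = 5 mm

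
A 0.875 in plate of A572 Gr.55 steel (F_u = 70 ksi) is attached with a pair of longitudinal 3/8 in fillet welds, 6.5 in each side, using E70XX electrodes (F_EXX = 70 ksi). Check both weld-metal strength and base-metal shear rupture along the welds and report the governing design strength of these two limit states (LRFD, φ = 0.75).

t_e = 0.707 × 0.375 = 0.2651 in; L = 13 in.
Weld metal: φR_n = 0.75 × 0.6 × 70 × 0.2651 × 13 = 108.6 kip.
Base metal (shear rupture): φR_n = 0.75 × 0.6 × 70 × 0.875 × 13 = 358.3 kip.
Governing: weld metal.

φR_n ≈ 109 kip (weld metal governs)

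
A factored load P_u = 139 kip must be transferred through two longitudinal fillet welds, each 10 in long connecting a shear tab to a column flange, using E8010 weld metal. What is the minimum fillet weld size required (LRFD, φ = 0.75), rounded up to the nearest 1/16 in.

w = 5/16 in

E80XX → F_EXX = 80 ksi.
Total weld length L = 20 in.
Required throat t_e = P_u / (φ × 0.6 F_EXX × L) = 139 / (0.75 × 0.6 × 80 × 20) = 0.1931 in.
Required leg w = t_e / 0.707 = 0.2731 in → use 5/16 in.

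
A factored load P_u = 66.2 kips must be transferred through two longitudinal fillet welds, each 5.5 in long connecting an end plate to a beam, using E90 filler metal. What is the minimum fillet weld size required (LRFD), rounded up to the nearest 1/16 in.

E90XX → F_EXX = 90 ksi.
Total weld length L = 11 in.
Required throat t_e = P_u / (φ × 0.6 F_EXX × L) = 66.2 / (0.75 × 0.6 × 90 × 11) = 0.1486 in.
Required leg w = t_e / 0.707 = 0.2102 in → use 1/4 in.

w = 1/4 in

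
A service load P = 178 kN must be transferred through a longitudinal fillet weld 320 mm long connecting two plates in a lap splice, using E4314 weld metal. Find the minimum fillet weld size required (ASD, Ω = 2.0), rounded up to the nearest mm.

E43XX → F_EXX = 430 MPa.
Total weld length L = 320 mm.
Required throat t_e = P × Ω / (0.6 F_EXX × L) = 178 × 2.0 / (0.6 × 430 × 320 × 10⁻³) = 4.312 mm.
Required leg w = t_e / 0.707 = 6.099 mm → use 7 mm.

w = 7 mm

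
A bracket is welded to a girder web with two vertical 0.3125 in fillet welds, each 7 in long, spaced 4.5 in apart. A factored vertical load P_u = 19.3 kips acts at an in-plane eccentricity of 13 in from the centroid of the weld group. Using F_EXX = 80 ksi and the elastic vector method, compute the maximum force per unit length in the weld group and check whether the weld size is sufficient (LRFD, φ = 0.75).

f_max ≈ 8.97 kip/in; NOT adequate

Total weld length L_w = 14 in. Treat welds as unit-width lines.
Polar moment about centroid: J = 2[d³/12 + d(b/2)²] = 2[7³/12 + 7×2.25²] = 128 in³.
Direct shear f_v = P/L_w = 19.3 / 14 = 1.379 kip/in (vertical).
Torsion M = P·e = 19.3 × 13 = 250.9 kip·in.
Critical point at (x, y) = (2.25, 3.5) from centroid. f_tx = M·y/J = 6.858 kip/in; f_ty = M·x/J = 4.409 kip/in.
Resultant f_max = √[f_tx² + (f_v + f_ty)²] = √[6.858² + (1.379 + 4.409)²] = 8.974 kip/in.
Capacity per unit length: φr_n = 0.75 × 0.6 × 80 × (0.707 × 0.3125) = 7.954 kip/in.
8.974 > 7.954 → NOT adequate.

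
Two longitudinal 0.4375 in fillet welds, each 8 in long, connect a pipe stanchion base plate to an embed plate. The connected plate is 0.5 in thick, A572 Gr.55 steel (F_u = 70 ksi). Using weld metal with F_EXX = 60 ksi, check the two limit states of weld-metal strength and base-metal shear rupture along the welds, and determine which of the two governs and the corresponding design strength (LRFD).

t_e = 0.707 × 0.4375 = 0.3093 in; L = 16 in.
Weld metal: φR_n = 0.75 × 0.6 × 60 × 0.3093 × 16 = 133.6 kips.
Base metal (shear rupture): φR_n = 0.75 × 0.6 × 70 × 0.5 × 16 = 252 kips.
Governing: weld metal.

φR_n ≈ 134 kips (weld metal governs)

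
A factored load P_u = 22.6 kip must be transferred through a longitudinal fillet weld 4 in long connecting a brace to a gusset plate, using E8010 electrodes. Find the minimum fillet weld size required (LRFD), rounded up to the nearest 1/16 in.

E80XX → F_EXX = 80 ksi.
Total weld length L = 4 in.
Required throat t_e = P_u / (φ × 0.6 F_EXX × L) = 22.6 / (0.75 × 0.6 × 80 × 4) = 0.1569 in.
Required leg w = t_e / 0.707 = 0.222 in → use 1/4 in.

w = 1/4 in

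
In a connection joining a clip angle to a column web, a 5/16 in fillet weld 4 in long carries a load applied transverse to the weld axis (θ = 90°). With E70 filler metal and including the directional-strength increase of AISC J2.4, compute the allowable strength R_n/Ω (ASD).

E70XX → F_EXX = 70 ksi.
t_e = 0.707 × 0.3125 = 0.2209 in; A_we = 0.2209 × 4 = 0.8837 in².
Directional factor: 1.0 + 0.5 sin^1.5(90°) = 1.5.
F_nw = 0.6 × 70 × 1.5 = 63 ksi.
R_n/Ω = (63 × 0.8837) / 2.0 = 27.84 kips.

R_n/Ω ≈ 27.8 kips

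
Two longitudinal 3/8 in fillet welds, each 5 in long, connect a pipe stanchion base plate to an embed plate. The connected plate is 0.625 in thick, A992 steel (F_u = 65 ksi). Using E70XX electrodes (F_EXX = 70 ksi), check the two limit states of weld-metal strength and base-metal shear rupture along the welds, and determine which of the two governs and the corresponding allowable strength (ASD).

t_e = 0.707 × 0.375 = 0.2651 in; L = 10 in.
Weld metal: R_n/Ω = (1/2.0) × 0.6 × 70 × 0.2651 × 10 = 55.68 kip.
Base metal (shear rupture): R_n/Ω = (1/2.0) × 0.6 × 65 × 0.625 × 10 = 121.9 kip.
Governing: weld metal.

R_n/Ω ≈ 55.7 kip (weld metal governs)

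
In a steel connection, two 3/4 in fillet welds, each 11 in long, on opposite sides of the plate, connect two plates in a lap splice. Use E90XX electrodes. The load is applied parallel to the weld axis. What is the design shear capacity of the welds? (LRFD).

φR_n ≈ 472 kip

E90XX → F_EXX = 90 ksi.
Effective throat t_e = 0.707 × 0.75 = 0.5302 in.
Total length L = 22 in; A_we = 0.5302 × 22 = 11.67 in².
F_nw = 0.6 F_EXX = 0.6 × 90 = 54 ksi.
φR_n = 0.75 × 54 × 11.67 = 472.5 kip.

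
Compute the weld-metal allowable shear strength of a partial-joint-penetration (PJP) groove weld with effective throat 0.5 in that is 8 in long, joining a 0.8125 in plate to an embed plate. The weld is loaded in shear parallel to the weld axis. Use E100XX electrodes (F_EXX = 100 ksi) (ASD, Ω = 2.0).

Effective throat (given) t_e = 0.5 in.
A_we = 0.5 × 8 = 4 in².
F_nw = 0.6 F_EXX = 60 ksi.
R_n/Ω = (60 × 4) / 2.0 = 120 kip.

R_n/Ω ≈ 120 kip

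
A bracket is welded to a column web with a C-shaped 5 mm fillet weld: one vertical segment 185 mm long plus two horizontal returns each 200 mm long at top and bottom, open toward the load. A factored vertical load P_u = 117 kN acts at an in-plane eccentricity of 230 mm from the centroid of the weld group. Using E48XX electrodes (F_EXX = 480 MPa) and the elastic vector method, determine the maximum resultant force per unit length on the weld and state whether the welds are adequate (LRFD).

Total weld length L_w = 585 mm. Treat welds as unit-width lines.
Centroid: x̄ = 2×200×100 / 585 = 68.38 mm from the vertical weld.
Polar moment about centroid: J = I_x + I_y = [185³/12 + 2×200×92.5²] + [185×68.38² + 2(200³/12 + 200×31.62²)] = 6548000 mm³.
Direct shear f_v = P/L_w = 117×10³ / 585 = 200 N/mm (vertical).
Torsion M = P·e = 117×10³ × 230 = 26910000 N·mm.
Critical point at (x, y) = (131.6, 92.5) from centroid. f_tx = M·y/J = 380.1 N/mm; f_ty = M·x/J = 540.9 N/mm.
Resultant f_max = √[f_tx² + (f_v + f_ty)²] = √[380.1² + (200 + 540.9)²] = 832.7 N/mm.
Capacity per unit length: φr_n = 0.75 × 0.6 × 480 × (0.707 × 5) = 763.6 N/mm.
832.7 > 763.6 → NOT adequate.

f_max ≈ 833 N/mm; NOT adequate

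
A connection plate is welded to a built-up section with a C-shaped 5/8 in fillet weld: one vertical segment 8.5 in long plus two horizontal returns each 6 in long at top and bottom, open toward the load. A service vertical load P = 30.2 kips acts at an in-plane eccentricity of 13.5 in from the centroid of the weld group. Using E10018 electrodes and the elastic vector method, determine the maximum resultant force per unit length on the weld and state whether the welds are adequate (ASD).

E100XX → F_EXX = 100 ksi.
Total weld length L_w = 20.5 in. Treat welds as unit-width lines.
Centroid: x̄ = 2×6×3 / 20.5 = 1.756 in from the vertical weld.
Polar moment about centroid: J = I_x + I_y = [8.5³/12 + 2×6×4.25²] + [8.5×1.756² + 2(6³/12 + 6×1.244²)] = 348.7 in³.
Direct shear f_v = P/L_w = 30.2 / 20.5 = 1.473 kip/in (vertical).
Torsion M = P·e = 30.2 × 13.5 = 407.7 kip·in.
Critical point at (x, y) = (4.244, 4.25) from centroid. f_tx = M·y/J = 4.969 kip/in; f_ty = M·x/J = 4.962 kip/in.
Resultant f_max = √[f_tx² + (f_v + f_ty)²] = √[4.969² + (1.473 + 4.962)²] = 8.13 kip/in.
Capacity per unit length: r_n/Ω = (1/2.0) × 0.6 × 100 × (0.707 × 0.625) = 13.26 kip/in.
8.13 ≤ 13.26 → adequate.

f_max ≈ 8.13 kip/in; adequate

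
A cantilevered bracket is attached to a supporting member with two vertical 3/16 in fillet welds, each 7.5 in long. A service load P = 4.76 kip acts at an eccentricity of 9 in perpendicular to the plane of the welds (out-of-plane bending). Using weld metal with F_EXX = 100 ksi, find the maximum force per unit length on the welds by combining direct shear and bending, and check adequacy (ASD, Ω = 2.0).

L_w = 2 × 7.5 = 15 in; section modulus (unit throat) S = 2 × L²/6 = 18.75 in².
Direct shear f_v = P/L_w = 4.76/15 = 0.3173 kip/in.
Moment M = P × e = 4.76 × 9 = 42.84 kip·in; bending f_b = M/S = 2.285 kip/in.
f_max = √(f_v² + f_b²) = √(0.3173² + 2.285²) = 2.307 kip/in.
r_n/Ω = (1/2.0) × 0.6 × 100 × (0.707 × 0.1875) = 3.977 kip/in → adequate.

f_max ≈ 2.31 kip/in; adequate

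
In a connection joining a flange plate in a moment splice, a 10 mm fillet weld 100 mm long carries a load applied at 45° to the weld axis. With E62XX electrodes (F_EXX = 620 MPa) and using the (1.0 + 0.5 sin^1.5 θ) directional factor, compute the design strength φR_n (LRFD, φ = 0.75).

t_e = 0.707 × 10 = 7.07 mm; A_we = 7.07 × 100 = 707 mm².
Directional factor: 1.0 + 0.5 sin^1.5(45°) = 1.297.
F_nw = 0.6 × 620 × 1.297 = 482.6 MPa.
φR_n = 0.75 × 482.6 × 707 × 10⁻³ = 255.9 kN.

φR_n ≈ 256 kN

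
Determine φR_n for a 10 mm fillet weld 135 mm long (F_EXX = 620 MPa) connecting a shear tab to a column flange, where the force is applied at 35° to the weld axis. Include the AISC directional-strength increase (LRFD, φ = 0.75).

φR_n ≈ 324 kN

t_e = 0.707 × 10 = 7.07 mm; A_we = 7.07 × 135 = 954.4 mm².
Directional factor: 1.0 + 0.5 sin^1.5(35°) = 1.217.
F_nw = 0.6 × 620 × 1.217 = 452.8 MPa.
φR_n = 0.75 × 452.8 × 954.4 × 10⁻³ = 324.1 kN.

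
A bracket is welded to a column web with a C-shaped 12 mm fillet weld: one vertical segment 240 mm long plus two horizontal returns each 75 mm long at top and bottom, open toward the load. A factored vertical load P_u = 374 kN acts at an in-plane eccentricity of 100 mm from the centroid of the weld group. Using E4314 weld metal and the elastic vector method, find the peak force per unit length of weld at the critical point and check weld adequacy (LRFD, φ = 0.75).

E43XX → F_EXX = 430 MPa.
Total weld length L_w = 390 mm. Treat welds as unit-width lines.
Centroid: x̄ = 2×75×37.5 / 390 = 14.42 mm from the vertical weld.
Polar moment about centroid: J = I_x + I_y = [240³/12 + 2×75×120²] + [240×14.42² + 2(75³/12 + 75×23.08²)] = 3512000 mm³.
Direct shear f_v = P/L_w = 374×10³ / 390 = 959 N/mm (vertical).
Torsion M = P·e = 374×10³ × 100 = 37400000 N·mm.
Critical point at (x, y) = (60.58, 120) from centroid. f_tx = M·y/J = 1278 N/mm; f_ty = M·x/J = 645.1 N/mm.
Resultant f_max = √[f_tx² + (f_v + f_ty)²] = √[1278² + (959 + 645.1)²] = 2051 N/mm.
Capacity per unit length: φr_n = 0.75 × 0.6 × 430 × (0.707 × 12) = 1642 N/mm.
2051 > 1642 → NOT adequate.

f_max ≈ 2050 N/mm; NOT adequate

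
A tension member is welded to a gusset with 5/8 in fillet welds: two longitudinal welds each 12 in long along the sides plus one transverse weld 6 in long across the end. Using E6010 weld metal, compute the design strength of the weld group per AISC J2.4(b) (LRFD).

E60XX → F_EXX = 60 ksi.
t_e = 0.707 × 0.625 = 0.4419 in.
R_nwl = 0.6 × 60 × 0.4419 × 24 = 381.8 kips (longitudinal, 2 welds).
R_nwt = 0.6 × 60 × 0.4419 × 6 = 95.44 kips (transverse, base value).
(i) R_nwl + R_nwt = 477.2 kips; (ii) 0.85 R_nwl + 1.5 R_nwt = 467.7 kips.
R_n = max = 477.2 kips [governs: (i)]; φR_n = 357.9 kips.

φR_n ≈ 358 kips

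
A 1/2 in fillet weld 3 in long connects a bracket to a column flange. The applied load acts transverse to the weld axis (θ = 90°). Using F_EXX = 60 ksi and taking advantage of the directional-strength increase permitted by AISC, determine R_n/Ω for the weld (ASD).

t_e = 0.707 × 0.5 = 0.3535 in; A_we = 0.3535 × 3 = 1.06 in².
Directional factor: 1.0 + 0.5 sin^1.5(90°) = 1.5.
F_nw = 0.6 × 60 × 1.5 = 54 ksi.
R_n/Ω = (54 × 1.06) / 2.0 = 28.63 kip.

R_n/Ω ≈ 28.6 kip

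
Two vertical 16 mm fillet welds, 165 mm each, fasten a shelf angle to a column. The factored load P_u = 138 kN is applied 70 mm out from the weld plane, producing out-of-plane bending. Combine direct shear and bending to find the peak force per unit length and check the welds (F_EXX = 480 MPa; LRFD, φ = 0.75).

L_w = 2 × 165 = 330 mm; section modulus (unit throat) S = 2 × L²/6 = 9075 mm².
Direct shear f_v = P/L_w = 138×10³/330 = 418.2 N/mm.
Moment M = P × e = 138×10³ × 70 = 9660000 N·mm; bending f_b = M/S = 1064 N/mm.
f_max = √(f_v² + f_b²) = √(418.2² + 1064²) = 1144 N/mm.
φr_n = 0.75 × 0.6 × 480 × (0.707 × 16) = 2443 N/mm → adequate.

f_max ≈ 1140 N/mm; adequate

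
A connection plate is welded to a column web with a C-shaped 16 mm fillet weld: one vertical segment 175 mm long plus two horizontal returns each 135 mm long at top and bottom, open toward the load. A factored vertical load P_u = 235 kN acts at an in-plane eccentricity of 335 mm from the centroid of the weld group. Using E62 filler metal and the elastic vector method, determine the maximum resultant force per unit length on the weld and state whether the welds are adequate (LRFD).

f_max ≈ 3370 N/mm; NOT adequate

E62XX → F_EXX = 620 MPa.
Total weld length L_w = 445 mm. Treat welds as unit-width lines.
Centroid: x̄ = 2×135×67.5 / 445 = 40.96 mm from the vertical weld.
Polar moment about centroid: J = I_x + I_y = [175³/12 + 2×135×87.5²] + [175×40.96² + 2(135³/12 + 135×26.54²)] = 3408000 mm³.
Direct shear f_v = P/L_w = 235×10³ / 445 = 528.1 N/mm (vertical).
Torsion M = P·e = 235×10³ × 335 = 78725000 N·mm.
Critical point at (x, y) = (94.04, 87.5) from centroid. f_tx = M·y/J = 2021 N/mm; f_ty = M·x/J = 2173 N/mm.
Resultant f_max = √[f_tx² + (f_v + f_ty)²] = √[2021² + (528.1 + 2173)²] = 3373 N/mm.
Capacity per unit length: φr_n = 0.75 × 0.6 × 620 × (0.707 × 16) = 3156 N/mm.
3373 > 3156 → NOT adequate.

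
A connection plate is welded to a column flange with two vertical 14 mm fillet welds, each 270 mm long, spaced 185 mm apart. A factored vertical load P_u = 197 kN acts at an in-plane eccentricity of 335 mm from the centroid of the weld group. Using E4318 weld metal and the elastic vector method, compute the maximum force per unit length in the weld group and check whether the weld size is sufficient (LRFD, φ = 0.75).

f_max ≈ 1600 N/mm; adequate

E43XX → F_EXX = 430 MPa.
Total weld length L_w = 540 mm. Treat welds as unit-width lines.
Polar moment about centroid: J = 2[d³/12 + d(b/2)²] = 2[270³/12 + 270×92.5²] = 7901000 mm³.
Direct shear f_v = P/L_w = 197×10³ / 540 = 364.8 N/mm (vertical).
Torsion M = P·e = 197×10³ × 335 = 65995000 N·mm.
Critical point at (x, y) = (92.5, 135) from centroid. f_tx = M·y/J = 1128 N/mm; f_ty = M·x/J = 772.6 N/mm.
Resultant f_max = √[f_tx² + (f_v + f_ty)²] = √[1128² + (364.8 + 772.6)²] = 1602 N/mm.
Capacity per unit length: φr_n = 0.75 × 0.6 × 430 × (0.707 × 14) = 1915 N/mm.
1602 ≤ 1915 → adequate.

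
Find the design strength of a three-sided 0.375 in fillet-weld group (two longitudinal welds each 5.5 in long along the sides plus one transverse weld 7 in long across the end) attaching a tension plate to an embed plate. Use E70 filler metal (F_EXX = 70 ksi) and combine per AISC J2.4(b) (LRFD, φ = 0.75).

t_e = 0.707 × 0.375 = 0.2651 in.
R_nwl = 0.6 × 70 × 0.2651 × 11 = 122.5 kip (longitudinal, 2 welds).
R_nwt = 0.6 × 70 × 0.2651 × 7 = 77.95 kip (transverse, base value).
(i) R_nwl + R_nwt = 200.4 kip; (ii) 0.85 R_nwl + 1.5 R_nwt = 221 kip.
R_n = max = 221 kip [governs: (ii)]; φR_n = 165.8 kip.

φR_n ≈ 166 kip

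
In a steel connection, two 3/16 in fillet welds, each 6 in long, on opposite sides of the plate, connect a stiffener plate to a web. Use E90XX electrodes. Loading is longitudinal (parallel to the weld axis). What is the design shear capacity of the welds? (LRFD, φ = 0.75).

E90XX → F_EXX = 90 ksi.
Effective throat t_e = 0.707 × 0.1875 = 0.1326 in.
Total length L = 12 in; A_we = 0.1326 × 12 = 1.591 in².
F_nw = 0.6 F_EXX = 0.6 × 90 = 54 ksi.
φR_n = 0.75 × 54 × 1.591 = 64.43 kips.

φR_n ≈ 64.4 kips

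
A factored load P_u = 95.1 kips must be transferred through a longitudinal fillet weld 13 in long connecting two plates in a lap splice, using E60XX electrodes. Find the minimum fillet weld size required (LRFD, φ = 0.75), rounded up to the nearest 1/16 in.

w = 7/16 in

E60XX → F_EXX = 60 ksi.
Total weld length L = 13 in.
Required throat t_e = P_u / (φ × 0.6 F_EXX × L) = 95.1 / (0.75 × 0.6 × 60 × 13) = 0.2709 in.
Required leg w = t_e / 0.707 = 0.3832 in → use 7/16 in.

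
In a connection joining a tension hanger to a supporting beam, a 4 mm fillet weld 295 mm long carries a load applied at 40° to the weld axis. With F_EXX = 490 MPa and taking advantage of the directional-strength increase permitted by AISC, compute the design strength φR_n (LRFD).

φR_n ≈ 231 kN

t_e = 0.707 × 4 = 2.828 mm; A_we = 2.828 × 295 = 834.3 mm².
Directional factor: 1.0 + 0.5 sin^1.5(40°) = 1.258.
F_nw = 0.6 × 490 × 1.258 = 369.8 MPa.
φR_n = 0.75 × 369.8 × 834.3 × 10⁻³ = 231.4 kN.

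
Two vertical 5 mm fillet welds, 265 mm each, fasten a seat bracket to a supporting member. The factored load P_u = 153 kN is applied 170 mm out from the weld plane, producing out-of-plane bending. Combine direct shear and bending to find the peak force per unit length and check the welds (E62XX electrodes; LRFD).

E62XX → F_EXX = 620 MPa.
L_w = 2 × 265 = 530 mm; section modulus (unit throat) S = 2 × L²/6 = 23410 mm².
Direct shear f_v = P/L_w = 153×10³/530 = 288.7 N/mm.
Moment M = P × e = 153×10³ × 170 = 26010000 N·mm; bending f_b = M/S = 1111 N/mm.
f_max = √(f_v² + f_b²) = √(288.7² + 1111²) = 1148 N/mm.
φr_n = 0.75 × 0.6 × 620 × (0.707 × 5) = 986.3 N/mm → NOT adequate.

f_max ≈ 1150 N/mm; NOT adequate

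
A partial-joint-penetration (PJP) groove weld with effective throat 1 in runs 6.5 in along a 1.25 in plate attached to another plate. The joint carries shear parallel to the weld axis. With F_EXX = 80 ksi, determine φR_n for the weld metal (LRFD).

Effective throat (given) t_e = 1 in.
A_we = 1 × 6.5 = 6.5 in².
F_nw = 0.6 F_EXX = 48 ksi.
φR_n = 0.75 × 48 × 6.5 = 234 kips.

φR_n ≈ 234 kips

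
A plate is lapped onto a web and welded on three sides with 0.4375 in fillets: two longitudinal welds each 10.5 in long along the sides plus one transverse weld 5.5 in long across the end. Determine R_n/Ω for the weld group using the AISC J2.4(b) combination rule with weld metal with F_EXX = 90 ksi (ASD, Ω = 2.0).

R_n/Ω ≈ 221 kips

t_e = 0.707 × 0.4375 = 0.3093 in.
R_nwl = 0.6 × 90 × 0.3093 × 21 = 350.8 kips (longitudinal, 2 welds).
R_nwt = 0.6 × 90 × 0.3093 × 5.5 = 91.87 kips (transverse, base value).
(i) R_nwl + R_nwt = 442.6 kips; (ii) 0.85 R_nwl + 1.5 R_nwt = 435.9 kips.
R_n = max = 442.6 kips [governs: (i)]; R_n/Ω = 221.3 kips.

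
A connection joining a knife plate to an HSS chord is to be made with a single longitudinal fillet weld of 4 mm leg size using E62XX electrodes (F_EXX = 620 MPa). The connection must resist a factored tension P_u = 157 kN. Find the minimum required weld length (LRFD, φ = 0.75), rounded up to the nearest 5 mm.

Throat t_e = 0.707 × 4 = 2.828 mm.
φr_n = 0.75 × 0.6 × 620 × 2.828 × 10⁻³ = 0.789 kN/mm.
L_req = P_u / φr_n = 157 / 0.789 = 199 mm total.
Round up → use L = 200 mm.

L = 200 mm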